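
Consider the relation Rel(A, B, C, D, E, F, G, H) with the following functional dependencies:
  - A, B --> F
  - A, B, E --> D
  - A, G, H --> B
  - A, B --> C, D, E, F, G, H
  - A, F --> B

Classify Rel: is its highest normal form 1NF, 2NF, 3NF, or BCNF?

BCNF

Candidate keys: {A, B}, {A, F}, {A, G, H}. Prime attributes: {A, B, F, G, H}.
Every FD has a superkey on the left, so the relation is in BCNF.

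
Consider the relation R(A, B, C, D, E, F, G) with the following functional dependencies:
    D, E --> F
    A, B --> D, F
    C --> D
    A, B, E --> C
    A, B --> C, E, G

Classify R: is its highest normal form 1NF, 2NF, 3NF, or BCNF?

Candidate key: {A, B}. Prime attributes: {A, B}.
D, E --> F breaks BCNF: {D, E}⁺ = {D, E, F}, so {D, E} is not a superkey.
Because {F} is non-prime and the left side of D, E --> F is not a superkey, the relation is not in 3NF.
No proper subset of a key has a non-prime attribute in its closure, so there is no partial dependency; 2NF holds.

2NF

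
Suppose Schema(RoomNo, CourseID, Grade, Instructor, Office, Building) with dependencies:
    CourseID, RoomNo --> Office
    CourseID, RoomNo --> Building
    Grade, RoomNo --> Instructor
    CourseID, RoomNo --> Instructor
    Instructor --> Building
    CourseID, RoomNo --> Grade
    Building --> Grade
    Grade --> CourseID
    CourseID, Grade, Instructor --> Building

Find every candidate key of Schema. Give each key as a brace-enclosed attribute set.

{Building, RoomNo}, {CourseID, RoomNo}, {Grade, RoomNo}, {Instructor, RoomNo}

Attributes never on any right-hand side: {RoomNo} — every candidate key must contain it.
{Building, RoomNo}⁺ = {Building, CourseID, Grade, Instructor, Office, RoomNo} — all of the relation — so {Building, RoomNo} is a candidate key.
{CourseID, RoomNo}⁺ = {Building, CourseID, Grade, Instructor, Office, RoomNo} — all of the relation — so {CourseID, RoomNo} is a candidate key.
{Grade, RoomNo}⁺ = {Building, CourseID, Grade, Instructor, Office, RoomNo} — all of the relation — so {Grade, RoomNo} is a candidate key.
{Instructor, RoomNo}⁺ = {Building, CourseID, Grade, Instructor, Office, RoomNo} — all of the relation — so {Instructor, RoomNo} is a candidate key.
No proper subset of any of these is a key, and no other minimal superkey exists.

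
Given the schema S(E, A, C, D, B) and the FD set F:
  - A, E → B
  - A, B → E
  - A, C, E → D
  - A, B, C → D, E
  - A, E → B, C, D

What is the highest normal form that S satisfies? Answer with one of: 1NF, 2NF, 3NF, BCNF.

Candidate keys: {A, B}, {A, E}. Prime attributes: {A, B, E}.
The left-hand side of every FD is a superkey, so BCNF is satisfied.

BCNF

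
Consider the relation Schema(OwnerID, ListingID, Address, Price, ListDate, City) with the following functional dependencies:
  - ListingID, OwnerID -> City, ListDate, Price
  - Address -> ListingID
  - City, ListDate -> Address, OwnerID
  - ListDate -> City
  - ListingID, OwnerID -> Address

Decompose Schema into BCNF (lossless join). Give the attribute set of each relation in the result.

Candidate keys of the original relation: {Address, OwnerID}, {ListDate}, {ListingID, OwnerID}.
In {Address, City, ListDate, ListingID, OwnerID, Price}, {Address} is not a superkey ({Address}⁺ restricted to this set is {Address, ListingID}), so split on Address -> ListingID into {Address, ListingID} and {Address, City, ListDate, OwnerID, Price}.
{Address, ListingID}: every determinant is a superkey — BCNF.
{Address, City, ListDate, OwnerID, Price}: every determinant is a superkey — BCNF.

{Address, City, ListDate, OwnerID, Price}; {Address, ListingID}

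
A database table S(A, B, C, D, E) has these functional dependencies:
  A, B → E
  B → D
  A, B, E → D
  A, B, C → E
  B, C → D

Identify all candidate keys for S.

{A, B, C}

No FD produces {A, B, C}, so they must be in every candidate key.
Closure of {A, B, C} is {A, B, C, D, E}, the whole schema; {A, B, C} is a candidate key.
Every other attribute set either contains this one or has a smaller closure.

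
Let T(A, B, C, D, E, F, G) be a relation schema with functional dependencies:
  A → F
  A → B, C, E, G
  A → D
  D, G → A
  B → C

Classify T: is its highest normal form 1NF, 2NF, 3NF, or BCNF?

Candidate keys: {A}, {D, G}. Prime attributes: {A, D, G}.
B → C breaks BCNF: {B}⁺ = {B, C}, so {B} is not a superkey.
Because {C} is non-prime and the left side of B → C is not a superkey, the relation is not in 3NF.
Checking every proper subset of each key, none determines a non-prime attribute — 2NF is satisfied.

2NF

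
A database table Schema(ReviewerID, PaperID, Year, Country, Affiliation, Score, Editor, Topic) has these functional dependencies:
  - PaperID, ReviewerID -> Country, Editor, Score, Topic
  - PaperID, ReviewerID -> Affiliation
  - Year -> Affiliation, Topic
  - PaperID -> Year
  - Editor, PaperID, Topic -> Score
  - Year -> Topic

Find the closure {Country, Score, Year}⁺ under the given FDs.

{Affiliation, Country, Score, Topic, Year}

Start with {Country, Score, Year}.
Year -> Affiliation, Topic applies; add {Affiliation, Topic} → now {Affiliation, Country, Score, Topic, Year}.
No further FD applies.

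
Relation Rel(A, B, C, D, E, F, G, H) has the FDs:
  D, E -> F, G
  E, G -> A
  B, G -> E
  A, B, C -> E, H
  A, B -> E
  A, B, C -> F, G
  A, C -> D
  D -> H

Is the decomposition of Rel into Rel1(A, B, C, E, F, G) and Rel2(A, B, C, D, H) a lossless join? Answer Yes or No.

The shared attributes are {A, B, C} and {A, B, C}⁺ = {A, B, C, D, E, F, G, H}.
Since Rel1 ⊆ {A, B, C, D, E, F, G, H}, the intersection is a superkey of Rel1; the decomposition is lossless.

Yes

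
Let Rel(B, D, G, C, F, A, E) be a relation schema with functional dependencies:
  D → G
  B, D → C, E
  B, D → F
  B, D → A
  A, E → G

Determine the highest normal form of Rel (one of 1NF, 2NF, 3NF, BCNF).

1NF

Candidate key: {B, D}. Prime attributes: {B, D}.
D → G breaks BCNF: {D}⁺ = {D, G}, so {D} is not a superkey.
D → G determines the non-prime attribute {G} from a non-superkey — 3NF is violated.
The proper key subset {D} of {B, D} determines non-prime {G}, so the relation is not even in 2NF.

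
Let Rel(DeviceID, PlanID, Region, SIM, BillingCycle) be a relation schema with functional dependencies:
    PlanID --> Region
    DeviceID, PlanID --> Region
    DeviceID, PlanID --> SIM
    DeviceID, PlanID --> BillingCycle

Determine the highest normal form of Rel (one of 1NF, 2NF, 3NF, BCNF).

1NF

Candidate key: {DeviceID, PlanID}. Prime attributes: {DeviceID, PlanID}.
For PlanID --> Region we have {PlanID}⁺ = {PlanID, Region}; {PlanID} is not a superkey, so BCNF fails.
PlanID --> Region determines the non-prime attribute {Region} from a non-superkey — 3NF is violated.
The proper key subset {PlanID} of {DeviceID, PlanID} determines non-prime {Region}, so the relation is not even in 2NF.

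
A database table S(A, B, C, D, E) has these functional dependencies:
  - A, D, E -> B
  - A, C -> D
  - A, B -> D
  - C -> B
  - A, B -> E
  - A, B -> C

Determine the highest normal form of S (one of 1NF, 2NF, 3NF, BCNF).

Candidate keys: {A, B}, {A, C}, {A, D, E}. Prime attributes: {A, B, C, D, E}.
C -> B breaks BCNF: {C}⁺ = {B, C}, so {C} is not a superkey.
Since {B} ⊆ prime attributes and every other non-superkey FD also has a prime right side, the schema is in 3NF.

3NF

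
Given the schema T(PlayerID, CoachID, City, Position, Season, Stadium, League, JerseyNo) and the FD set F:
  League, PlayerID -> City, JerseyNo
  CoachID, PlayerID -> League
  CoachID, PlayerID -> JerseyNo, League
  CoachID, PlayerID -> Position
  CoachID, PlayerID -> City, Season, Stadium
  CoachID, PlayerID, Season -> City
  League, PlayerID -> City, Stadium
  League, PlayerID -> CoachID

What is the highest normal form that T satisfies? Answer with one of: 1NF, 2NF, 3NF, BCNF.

Candidate keys: {CoachID, PlayerID}, {League, PlayerID}. Prime attributes: {CoachID, League, PlayerID}.
Each dependency's left side is a superkey — BCNF holds.

BCNF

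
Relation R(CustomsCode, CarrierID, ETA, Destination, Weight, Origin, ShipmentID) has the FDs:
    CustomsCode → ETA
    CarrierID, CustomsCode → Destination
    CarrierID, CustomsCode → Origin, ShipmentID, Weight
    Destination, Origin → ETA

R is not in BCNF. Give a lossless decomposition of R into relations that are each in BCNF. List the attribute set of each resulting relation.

{CarrierID, CustomsCode, Destination, Origin, ShipmentID, Weight}; {CustomsCode, ETA}

Candidate key of the original relation: {CarrierID, CustomsCode}.
In {CarrierID, CustomsCode, Destination, ETA, Origin, ShipmentID, Weight}, {CustomsCode} is not a superkey ({CustomsCode}⁺ restricted to this set is {CustomsCode, ETA}), so split on CustomsCode → ETA into {CustomsCode, ETA} and {CarrierID, CustomsCode, Destination, Origin, ShipmentID, Weight}.
{CustomsCode, ETA}: every determinant is a superkey — BCNF.
{CarrierID, CustomsCode, Destination, Origin, ShipmentID, Weight}: every determinant is a superkey — BCNF.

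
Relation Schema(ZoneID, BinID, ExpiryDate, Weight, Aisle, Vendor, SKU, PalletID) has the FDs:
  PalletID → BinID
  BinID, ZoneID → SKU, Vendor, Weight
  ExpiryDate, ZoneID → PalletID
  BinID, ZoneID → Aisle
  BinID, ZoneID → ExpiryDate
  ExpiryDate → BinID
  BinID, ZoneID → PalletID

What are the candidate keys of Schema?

{ZoneID} never appears on the right of any FD, so every key must include it.
{BinID, ZoneID} is a candidate key since {BinID, ZoneID}⁺ = {Aisle, BinID, ExpiryDate, PalletID, SKU, Vendor, Weight, ZoneID} covers every attribute.
{ExpiryDate, ZoneID} is a candidate key since {ExpiryDate, ZoneID}⁺ = {Aisle, BinID, ExpiryDate, PalletID, SKU, Vendor, Weight, ZoneID} covers every attribute.
{PalletID, ZoneID} is a candidate key since {PalletID, ZoneID}⁺ = {Aisle, BinID, ExpiryDate, PalletID, SKU, Vendor, Weight, ZoneID} covers every attribute.
Any other superkey properly contains one of these, so there are no further candidate keys.

{BinID, ZoneID}, {ExpiryDate, ZoneID}, {PalletID, ZoneID}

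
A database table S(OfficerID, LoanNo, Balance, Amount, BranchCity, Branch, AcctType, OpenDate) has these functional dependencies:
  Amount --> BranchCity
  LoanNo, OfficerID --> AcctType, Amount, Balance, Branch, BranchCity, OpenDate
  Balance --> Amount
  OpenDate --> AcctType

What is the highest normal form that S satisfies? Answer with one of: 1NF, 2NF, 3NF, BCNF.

2NF

Candidate key: {LoanNo, OfficerID}. Prime attributes: {LoanNo, OfficerID}.
Amount --> BranchCity: {Amount}⁺ = {Amount, BranchCity}, which is not all of the attributes, so the left side is not a superkey — BCNF is violated.
Amount --> BranchCity has non-prime {BranchCity} on the right and a non-superkey on the left, so 3NF fails.
Checking every proper subset of each key, none determines a non-prime attribute — 2NF is satisfied.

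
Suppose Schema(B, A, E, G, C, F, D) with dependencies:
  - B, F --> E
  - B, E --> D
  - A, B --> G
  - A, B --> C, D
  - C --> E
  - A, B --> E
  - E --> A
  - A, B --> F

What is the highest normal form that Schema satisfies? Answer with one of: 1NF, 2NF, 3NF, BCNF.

Candidate keys: {A, B}, {B, C}, {B, E}, {B, F}. Prime attributes: {A, B, C, E, F}.
For C --> E we have {C}⁺ = {A, C, E}; {C} is not a superkey, so BCNF fails.
Its right-hand attributes {E} are all prime, as are those of every other non-superkey FD — the relation is in 3NF.

3NF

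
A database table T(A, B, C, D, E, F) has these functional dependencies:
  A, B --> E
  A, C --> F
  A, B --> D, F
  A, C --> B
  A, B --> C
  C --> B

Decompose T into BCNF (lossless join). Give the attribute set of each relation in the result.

Candidate keys of the original relation: {A, B}, {A, C}.
In {A, B, C, D, E, F}, {C} is not a superkey ({C}⁺ restricted to this set is {B, C}), so split on C --> B into {B, C} and {A, C, D, E, F}.
{B, C} is in BCNF.
{A, C, D, E, F} is in BCNF.

{A, C, D, E, F}; {B, C}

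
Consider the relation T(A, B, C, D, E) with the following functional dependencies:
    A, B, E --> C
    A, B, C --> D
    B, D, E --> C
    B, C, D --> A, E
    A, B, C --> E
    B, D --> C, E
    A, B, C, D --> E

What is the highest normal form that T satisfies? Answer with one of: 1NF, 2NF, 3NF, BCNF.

Candidate keys: {A, B, C}, {A, B, E}, {B, D}. Prime attributes: {A, B, C, D, E}.
Each dependency's left side is a superkey — BCNF holds.

BCNF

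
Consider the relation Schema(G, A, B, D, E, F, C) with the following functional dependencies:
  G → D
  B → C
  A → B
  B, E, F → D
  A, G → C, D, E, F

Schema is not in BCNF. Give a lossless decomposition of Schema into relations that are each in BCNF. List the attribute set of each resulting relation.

{A, B}; {A, E, F, G}; {B, C}; {D, G}

Candidate key of the original relation: {A, G}.
{A, B, C, D, E, F, G}: {G} determines {D, G} here but is not a superkey — split on G → D, giving {D, G} and {A, B, C, E, F, G}.
{D, G} has no BCNF violation.
{A, B, C, E, F, G}: {B} determines {B, C} here but is not a superkey — split on B → C, giving {B, C} and {A, B, E, F, G}.
{B, C} has no BCNF violation.
{A, B, E, F, G}: {A} determines {A, B} here but is not a superkey — split on A → B, giving {A, B} and {A, E, F, G}.
{A, B} has no BCNF violation.
{A, E, F, G} has no BCNF violation.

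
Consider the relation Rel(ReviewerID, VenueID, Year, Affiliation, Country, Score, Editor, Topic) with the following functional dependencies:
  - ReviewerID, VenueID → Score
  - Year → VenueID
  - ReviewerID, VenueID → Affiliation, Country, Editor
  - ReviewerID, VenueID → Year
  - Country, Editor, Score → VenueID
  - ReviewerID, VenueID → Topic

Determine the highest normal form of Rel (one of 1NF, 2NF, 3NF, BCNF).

3NF

Candidate keys: {Country, Editor, ReviewerID, Score}, {ReviewerID, VenueID}, {ReviewerID, Year}. Prime attributes: {Country, Editor, ReviewerID, Score, VenueID, Year}.
For Year → VenueID we have {Year}⁺ = {VenueID, Year}; {Year} is not a superkey, so BCNF fails.
Its right-hand attributes {VenueID} are all prime, as are those of every other non-superkey FD — the relation is in 3NF.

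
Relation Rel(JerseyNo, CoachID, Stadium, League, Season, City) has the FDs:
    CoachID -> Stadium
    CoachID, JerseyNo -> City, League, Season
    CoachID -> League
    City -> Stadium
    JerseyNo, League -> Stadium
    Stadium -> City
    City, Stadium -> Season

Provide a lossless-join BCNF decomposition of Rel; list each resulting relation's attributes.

Candidate key of the original relation: {CoachID, JerseyNo}.
{City, CoachID, JerseyNo, League, Season, Stadium}: {CoachID} determines {City, CoachID, League, Season, Stadium} here but is not a superkey — split on CoachID -> City, League, Season, Stadium, giving {City, CoachID, League, Season, Stadium} and {CoachID, JerseyNo}.
{City, CoachID, League, Season, Stadium}: {City} determines {City, Season, Stadium} here but is not a superkey — split on City -> Season, Stadium, giving {City, Season, Stadium} and {City, CoachID, League}.
{City, Season, Stadium}: every determinant is a superkey — BCNF.
{City, CoachID, League}: every determinant is a superkey — BCNF.
{CoachID, JerseyNo}: every determinant is a superkey — BCNF.

{City, CoachID, League}; {City, Season, Stadium}; {CoachID, JerseyNo}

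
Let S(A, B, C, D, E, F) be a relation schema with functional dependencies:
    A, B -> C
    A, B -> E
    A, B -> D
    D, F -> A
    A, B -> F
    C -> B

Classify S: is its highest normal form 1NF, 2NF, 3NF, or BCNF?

3NF

Candidate keys: {A, B}, {A, C}, {B, D, F}, {C, D, F}. Prime attributes: {A, B, C, D, F}.
D, F -> A: {D, F}⁺ = {A, D, F}, which is not all of the attributes, so the left side is not a superkey — BCNF is violated.
Its right-hand attributes {A} are all prime, as are those of every other non-superkey FD — the relation is in 3NF.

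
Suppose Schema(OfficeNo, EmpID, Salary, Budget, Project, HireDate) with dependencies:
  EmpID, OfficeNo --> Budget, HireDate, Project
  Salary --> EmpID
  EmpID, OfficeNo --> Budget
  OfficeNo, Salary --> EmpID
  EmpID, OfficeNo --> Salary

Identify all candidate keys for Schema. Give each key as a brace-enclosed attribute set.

No FD produces {OfficeNo}, so it must be in every candidate key.
{EmpID, OfficeNo}⁺ = {Budget, EmpID, HireDate, OfficeNo, Project, Salary}, which is every attribute, so {EmpID, OfficeNo} is a candidate key.
{OfficeNo, Salary}⁺ = {Budget, EmpID, HireDate, OfficeNo, Project, Salary}, which is every attribute, so {OfficeNo, Salary} is a candidate key.
No proper subset of any of these is a key, and no other minimal superkey exists.

{EmpID, OfficeNo}, {OfficeNo, Salary}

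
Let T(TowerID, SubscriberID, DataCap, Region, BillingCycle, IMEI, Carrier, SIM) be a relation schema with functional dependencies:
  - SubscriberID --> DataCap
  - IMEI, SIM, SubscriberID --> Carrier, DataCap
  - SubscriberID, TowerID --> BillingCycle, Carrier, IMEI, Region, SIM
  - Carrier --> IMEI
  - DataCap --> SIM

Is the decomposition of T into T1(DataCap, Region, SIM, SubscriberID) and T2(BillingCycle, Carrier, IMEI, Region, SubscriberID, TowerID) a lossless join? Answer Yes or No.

T1 ∩ T2 = {Region, SubscriberID}; its closure under F is {DataCap, Region, SIM, SubscriberID}.
T1 is contained in that closure, so T1 ∩ T2 --> T1 holds and the join is lossless.

Yes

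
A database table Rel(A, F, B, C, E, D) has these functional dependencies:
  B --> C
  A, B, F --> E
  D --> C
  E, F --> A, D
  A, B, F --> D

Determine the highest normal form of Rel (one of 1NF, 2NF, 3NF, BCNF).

1NF

Candidate keys: {A, B, F}, {B, E, F}. Prime attributes: {A, B, E, F}.
B --> C breaks BCNF: {B}⁺ = {B, C}, so {B} is not a superkey.
B --> C determines the non-prime attribute {C} from a non-superkey — 3NF is violated.
The proper key subset {B} of {A, B, F} determines non-prime {C}, so the relation is not even in 2NF.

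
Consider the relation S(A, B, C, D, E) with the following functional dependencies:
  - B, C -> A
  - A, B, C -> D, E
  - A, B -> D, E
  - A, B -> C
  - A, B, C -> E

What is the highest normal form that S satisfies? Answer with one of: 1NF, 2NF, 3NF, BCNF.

BCNF

Candidate keys: {A, B}, {B, C}. Prime attributes: {A, B, C}.
The left-hand side of every FD is a superkey, so BCNF is satisfied.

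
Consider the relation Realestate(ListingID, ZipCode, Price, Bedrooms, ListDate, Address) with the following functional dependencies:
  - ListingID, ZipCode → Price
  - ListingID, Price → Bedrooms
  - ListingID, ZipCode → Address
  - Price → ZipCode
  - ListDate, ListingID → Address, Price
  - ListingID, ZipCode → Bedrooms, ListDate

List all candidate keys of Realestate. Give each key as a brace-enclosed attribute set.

{ListDate, ListingID}, {ListingID, Price}, {ListingID, ZipCode}

Attributes never on any right-hand side: {ListingID} — every candidate key must contain it.
Closure of {ListDate, ListingID} is {Address, Bedrooms, ListDate, ListingID, Price, ZipCode}, the whole schema; {ListDate, ListingID} is a candidate key.
Closure of {ListingID, Price} is {Address, Bedrooms, ListDate, ListingID, Price, ZipCode}, the whole schema; {ListingID, Price} is a candidate key.
Closure of {ListingID, ZipCode} is {Address, Bedrooms, ListDate, ListingID, Price, ZipCode}, the whole schema; {ListingID, ZipCode} is a candidate key.
These are minimal and exhaustive — every other superkey contains one of them.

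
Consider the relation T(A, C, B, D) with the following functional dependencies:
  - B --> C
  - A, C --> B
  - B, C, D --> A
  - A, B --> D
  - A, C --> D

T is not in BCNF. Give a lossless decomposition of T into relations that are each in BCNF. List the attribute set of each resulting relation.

{A, B, D}; {B, C}

Candidate keys of the original relation: {A, B}, {A, C}, {B, D}.
Within {A, B, C, D}: {B}⁺ ∩ {A, B, C, D} = {B, C}, not the whole set, so B --> C violates BCNF; decompose into {B, C} and {A, B, D}.
{B, C} has no BCNF violation.
{A, B, D} has no BCNF violation.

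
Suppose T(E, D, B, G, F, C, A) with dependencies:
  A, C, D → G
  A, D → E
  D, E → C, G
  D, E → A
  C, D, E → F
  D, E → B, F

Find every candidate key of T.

{A, D}, {D, E}

Attributes never on any right-hand side: {D} — every candidate key must contain it.
{A, D} is a candidate key since {A, D}⁺ = {A, B, C, D, E, F, G} covers every attribute.
{D, E} is a candidate key since {D, E}⁺ = {A, B, C, D, E, F, G} covers every attribute.
No proper subset of any of these is a key, and no other minimal superkey exists.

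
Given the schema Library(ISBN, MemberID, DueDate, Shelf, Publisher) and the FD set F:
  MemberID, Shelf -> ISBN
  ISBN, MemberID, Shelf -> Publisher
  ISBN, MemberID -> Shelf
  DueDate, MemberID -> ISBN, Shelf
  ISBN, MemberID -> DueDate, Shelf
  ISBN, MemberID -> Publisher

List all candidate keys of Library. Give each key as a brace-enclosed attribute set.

No FD produces {MemberID}, so it must be in every candidate key.
{DueDate, MemberID} is a candidate key since {DueDate, MemberID}⁺ = {DueDate, ISBN, MemberID, Publisher, Shelf} covers every attribute.
{ISBN, MemberID} is a candidate key since {ISBN, MemberID}⁺ = {DueDate, ISBN, MemberID, Publisher, Shelf} covers every attribute.
{MemberID, Shelf} is a candidate key since {MemberID, Shelf}⁺ = {DueDate, ISBN, MemberID, Publisher, Shelf} covers every attribute.
No proper subset of any of these is a key, and no other minimal superkey exists.

{DueDate, MemberID}, {ISBN, MemberID}, {MemberID, Shelf}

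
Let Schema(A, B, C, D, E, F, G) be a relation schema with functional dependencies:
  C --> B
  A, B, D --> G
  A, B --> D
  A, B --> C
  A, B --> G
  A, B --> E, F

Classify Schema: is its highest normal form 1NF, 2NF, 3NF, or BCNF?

3NF

Candidate keys: {A, B}, {A, C}. Prime attributes: {A, B, C}.
C --> B breaks BCNF: {C}⁺ = {B, C}, so {C} is not a superkey.
But every attribute on its right side ({B}) is prime, and the same holds for every other non-superkey FD, so 3NF still holds.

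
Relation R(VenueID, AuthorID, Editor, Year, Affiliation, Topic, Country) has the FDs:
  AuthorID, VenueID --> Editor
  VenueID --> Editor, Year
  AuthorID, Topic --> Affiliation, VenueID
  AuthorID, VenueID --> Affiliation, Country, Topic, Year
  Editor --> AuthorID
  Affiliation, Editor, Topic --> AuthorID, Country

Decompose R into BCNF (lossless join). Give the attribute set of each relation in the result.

{Affiliation, Country, Editor, Topic, VenueID, Year}; {AuthorID, Editor}

Candidate keys of the original relation: {AuthorID, Topic}, {Editor, Topic}, {VenueID}.
Within {Affiliation, AuthorID, Country, Editor, Topic, VenueID, Year}: {Editor}⁺ ∩ {Affiliation, AuthorID, Country, Editor, Topic, VenueID, Year} = {AuthorID, Editor}, not the whole set, so Editor --> AuthorID violates BCNF; decompose into {AuthorID, Editor} and {Affiliation, Country, Editor, Topic, VenueID, Year}.
{AuthorID, Editor}: every determinant is a superkey — BCNF.
{Affiliation, Country, Editor, Topic, VenueID, Year}: every determinant is a superkey — BCNF.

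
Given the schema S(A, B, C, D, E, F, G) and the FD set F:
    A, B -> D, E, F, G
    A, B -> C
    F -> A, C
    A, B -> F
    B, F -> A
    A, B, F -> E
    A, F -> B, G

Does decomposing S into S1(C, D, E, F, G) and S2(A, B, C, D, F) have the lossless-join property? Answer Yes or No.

Common attributes: {C, D, F}; their closure is {A, B, C, D, E, F, G}.
Since S1 ⊆ {A, B, C, D, E, F, G}, the intersection is a superkey of S1; the decomposition is lossless.

Yes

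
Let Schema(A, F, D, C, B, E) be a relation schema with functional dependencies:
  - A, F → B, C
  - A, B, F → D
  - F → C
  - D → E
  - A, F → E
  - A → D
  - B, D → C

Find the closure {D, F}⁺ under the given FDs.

{C, D, E, F}

Start with {D, F}.
F → C applies; add {C} → now {C, D, F}.
D → E applies; add {E} → now {C, D, E, F}.
No further FD applies.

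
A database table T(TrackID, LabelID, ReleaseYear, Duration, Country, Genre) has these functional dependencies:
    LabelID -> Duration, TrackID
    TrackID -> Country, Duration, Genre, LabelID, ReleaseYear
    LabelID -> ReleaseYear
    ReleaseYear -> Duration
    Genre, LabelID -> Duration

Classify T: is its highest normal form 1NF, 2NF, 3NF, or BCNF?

Candidate keys: {LabelID}, {TrackID}. Prime attributes: {LabelID, TrackID}.
For ReleaseYear -> Duration we have {ReleaseYear}⁺ = {Duration, ReleaseYear}; {ReleaseYear} is not a superkey, so BCNF fails.
Because {Duration} is non-prime and the left side of ReleaseYear -> Duration is not a superkey, the relation is not in 3NF.
With only single-attribute keys there can be no partial dependency, so 2NF holds.

2NF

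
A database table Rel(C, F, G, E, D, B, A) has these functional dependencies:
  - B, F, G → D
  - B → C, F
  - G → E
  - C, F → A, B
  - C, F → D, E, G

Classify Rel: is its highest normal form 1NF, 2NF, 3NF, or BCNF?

2NF

Candidate keys: {B}, {C, F}. Prime attributes: {B, C, F}.
G → E: {G}⁺ = {E, G}, which is not all of the attributes, so the left side is not a superkey — BCNF is violated.
G → E has non-prime {E} on the right and a non-superkey on the left, so 3NF fails.
Checking every proper subset of each key, none determines a non-prime attribute — 2NF is satisfied.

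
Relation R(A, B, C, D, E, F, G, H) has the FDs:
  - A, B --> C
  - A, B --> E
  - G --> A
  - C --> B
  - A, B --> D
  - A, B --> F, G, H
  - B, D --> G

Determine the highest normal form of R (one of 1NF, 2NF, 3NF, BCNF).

Candidate keys: {A, B}, {A, C}, {B, D}, {B, G}, {C, D}, {C, G}. Prime attributes: {A, B, C, D, G}.
G --> A: {G}⁺ = {A, G}, which is not all of the attributes, so the left side is not a superkey — BCNF is violated.
Its right-hand attributes {A} are all prime, as are those of every other non-superkey FD — the relation is in 3NF.

3NF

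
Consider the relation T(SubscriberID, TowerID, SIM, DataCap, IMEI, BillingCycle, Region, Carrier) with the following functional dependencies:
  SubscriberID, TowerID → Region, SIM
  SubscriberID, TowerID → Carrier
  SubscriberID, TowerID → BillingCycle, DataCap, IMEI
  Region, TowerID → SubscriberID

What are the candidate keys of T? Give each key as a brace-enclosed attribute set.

Attributes never on any right-hand side: {TowerID} — every candidate key must contain it.
{Region, TowerID}⁺ = {BillingCycle, Carrier, DataCap, IMEI, Region, SIM, SubscriberID, TowerID}, which is every attribute, so {Region, TowerID} is a candidate key.
{SubscriberID, TowerID}⁺ = {BillingCycle, Carrier, DataCap, IMEI, Region, SIM, SubscriberID, TowerID}, which is every attribute, so {SubscriberID, TowerID} is a candidate key.
These are minimal and exhaustive — every other superkey contains one of them.

{Region, TowerID}, {SubscriberID, TowerID}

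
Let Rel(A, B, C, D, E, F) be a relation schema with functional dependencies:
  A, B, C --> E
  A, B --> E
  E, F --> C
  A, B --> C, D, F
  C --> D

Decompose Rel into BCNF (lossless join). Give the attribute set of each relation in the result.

{A, B, E, F}; {C, D}; {C, E, F}

Candidate key of the original relation: {A, B}.
In {A, B, C, D, E, F}, {E, F} is not a superkey ({E, F}⁺ restricted to this set is {C, D, E, F}), so split on E, F --> C, D into {C, D, E, F} and {A, B, E, F}.
In {C, D, E, F}, {C} is not a superkey ({C}⁺ restricted to this set is {C, D}), so split on C --> D into {C, D} and {C, E, F}.
{C, D}: every determinant is a superkey — BCNF.
{C, E, F}: every determinant is a superkey — BCNF.
{A, B, E, F}: every determinant is a superkey — BCNF.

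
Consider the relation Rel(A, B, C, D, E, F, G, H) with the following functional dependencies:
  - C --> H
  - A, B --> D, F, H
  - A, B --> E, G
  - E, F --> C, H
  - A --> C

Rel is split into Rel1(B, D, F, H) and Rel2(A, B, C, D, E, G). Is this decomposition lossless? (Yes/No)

Rel1 ∩ Rel2 = {B, D}; its closure under F is {B, D}.
Neither Rel1 nor Rel2 is contained in that closure, so the decomposition is lossy.

No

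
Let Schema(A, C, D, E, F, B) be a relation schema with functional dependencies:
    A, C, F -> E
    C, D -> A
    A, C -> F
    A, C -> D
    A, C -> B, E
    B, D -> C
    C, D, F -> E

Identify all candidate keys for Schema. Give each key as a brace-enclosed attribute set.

{A, C} is a candidate key since {A, C}⁺ = {A, B, C, D, E, F} covers every attribute.
{B, D} is a candidate key since {B, D}⁺ = {A, B, C, D, E, F} covers every attribute.
{C, D} is a candidate key since {C, D}⁺ = {A, B, C, D, E, F} covers every attribute.
Any other superkey properly contains one of these, so there are no further candidate keys.

{A, C}, {B, D}, {C, D}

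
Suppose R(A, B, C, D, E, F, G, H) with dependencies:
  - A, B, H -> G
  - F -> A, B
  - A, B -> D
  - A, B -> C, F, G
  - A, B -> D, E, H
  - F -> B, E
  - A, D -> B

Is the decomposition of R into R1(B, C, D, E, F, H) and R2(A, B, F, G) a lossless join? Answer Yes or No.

Yes

R1 ∩ R2 = {B, F}; its closure under F is {A, B, C, D, E, F, G, H}.
This includes all of R1, so the common attributes are a superkey of R1 — the join is lossless.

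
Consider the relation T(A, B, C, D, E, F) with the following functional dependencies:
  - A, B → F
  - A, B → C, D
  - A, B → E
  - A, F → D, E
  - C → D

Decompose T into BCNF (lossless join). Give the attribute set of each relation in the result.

{A, B, C, F}; {A, D, E, F}

Candidate key of the original relation: {A, B}.
Within {A, B, C, D, E, F}: {A, F}⁺ ∩ {A, B, C, D, E, F} = {A, D, E, F}, not the whole set, so A, F → D, E violates BCNF; decompose into {A, D, E, F} and {A, B, C, F}.
{A, D, E, F} is in BCNF.
{A, B, C, F} is in BCNF.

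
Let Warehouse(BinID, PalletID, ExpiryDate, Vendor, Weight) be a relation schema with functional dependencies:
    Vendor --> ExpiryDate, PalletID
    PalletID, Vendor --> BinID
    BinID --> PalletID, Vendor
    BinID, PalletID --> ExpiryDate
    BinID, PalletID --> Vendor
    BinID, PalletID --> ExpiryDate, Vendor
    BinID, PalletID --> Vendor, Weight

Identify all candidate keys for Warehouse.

{BinID}, {Vendor}

{BinID}⁺ = {BinID, ExpiryDate, PalletID, Vendor, Weight} — all of the relation — so {BinID} is a candidate key.
{Vendor}⁺ = {BinID, ExpiryDate, PalletID, Vendor, Weight} — all of the relation — so {Vendor} is a candidate key.
Any other superkey properly contains one of these, so there are no further candidate keys.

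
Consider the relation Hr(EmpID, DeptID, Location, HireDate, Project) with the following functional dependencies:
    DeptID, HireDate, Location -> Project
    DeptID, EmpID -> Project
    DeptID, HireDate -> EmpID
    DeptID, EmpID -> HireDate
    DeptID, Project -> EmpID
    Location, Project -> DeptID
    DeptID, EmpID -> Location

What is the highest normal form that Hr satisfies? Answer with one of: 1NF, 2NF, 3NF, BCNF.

BCNF

Candidate keys: {DeptID, EmpID}, {DeptID, HireDate}, {DeptID, Project}, {Location, Project}. Prime attributes: {DeptID, EmpID, HireDate, Location, Project}.
Every FD has a superkey on the left, so the relation is in BCNF.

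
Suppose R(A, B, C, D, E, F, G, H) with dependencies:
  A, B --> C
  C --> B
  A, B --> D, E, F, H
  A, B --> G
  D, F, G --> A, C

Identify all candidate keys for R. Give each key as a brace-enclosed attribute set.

Closure of {A, B} is {A, B, C, D, E, F, G, H}, the whole schema; {A, B} is a candidate key.
Closure of {A, C} is {A, B, C, D, E, F, G, H}, the whole schema; {A, C} is a candidate key.
Closure of {D, F, G} is {A, B, C, D, E, F, G, H}, the whole schema; {D, F, G} is a candidate key.
Any other superkey properly contains one of these, so there are no further candidate keys.

{A, B}, {A, C}, {D, F, G}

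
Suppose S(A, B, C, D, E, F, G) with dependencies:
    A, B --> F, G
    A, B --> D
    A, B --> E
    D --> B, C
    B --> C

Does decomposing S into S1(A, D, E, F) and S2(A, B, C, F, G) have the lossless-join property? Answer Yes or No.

S1 ∩ S2 = {A, F}; its closure under F is {A, F}.
The closure covers neither S1 nor S2 entirely; the join is not lossless.

No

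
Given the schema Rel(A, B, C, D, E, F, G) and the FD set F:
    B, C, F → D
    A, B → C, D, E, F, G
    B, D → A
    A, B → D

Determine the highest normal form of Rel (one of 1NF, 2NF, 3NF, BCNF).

BCNF

Candidate keys: {A, B}, {B, C, F}, {B, D}. Prime attributes: {A, B, C, D, F}.
Every FD has a superkey on the left, so the relation is in BCNF.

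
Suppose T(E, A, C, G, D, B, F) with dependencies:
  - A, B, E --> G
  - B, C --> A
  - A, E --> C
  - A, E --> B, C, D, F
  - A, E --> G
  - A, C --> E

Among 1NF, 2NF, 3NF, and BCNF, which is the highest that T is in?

Candidate keys: {A, C}, {A, E}, {B, C}. Prime attributes: {A, B, C, E}.
Every FD has a superkey on the left, so the relation is in BCNF.

BCNF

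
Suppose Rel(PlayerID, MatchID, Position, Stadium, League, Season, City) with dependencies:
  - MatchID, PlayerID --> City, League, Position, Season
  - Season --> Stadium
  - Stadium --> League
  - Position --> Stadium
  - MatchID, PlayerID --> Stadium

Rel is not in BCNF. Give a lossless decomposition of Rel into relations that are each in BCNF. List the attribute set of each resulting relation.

{City, MatchID, PlayerID, Position, Season}; {League, Stadium}; {Season, Stadium}

Candidate key of the original relation: {MatchID, PlayerID}.
{City, League, MatchID, PlayerID, Position, Season, Stadium}: {Season} determines {League, Season, Stadium} here but is not a superkey — split on Season --> League, Stadium, giving {League, Season, Stadium} and {City, MatchID, PlayerID, Position, Season}.
{League, Season, Stadium}: {Stadium} determines {League, Stadium} here but is not a superkey — split on Stadium --> League, giving {League, Stadium} and {Season, Stadium}.
{League, Stadium}: every determinant is a superkey — BCNF.
{Season, Stadium}: every determinant is a superkey — BCNF.
{City, MatchID, PlayerID, Position, Season}: every determinant is a superkey — BCNF.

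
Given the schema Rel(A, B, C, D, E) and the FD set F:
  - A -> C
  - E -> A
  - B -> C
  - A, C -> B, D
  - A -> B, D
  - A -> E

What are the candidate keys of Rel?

{A}, {E}

{A}⁺ = {A, B, C, D, E} — all of the relation — so {A} is a candidate key.
{E}⁺ = {A, B, C, D, E} — all of the relation — so {E} is a candidate key.
Any other superkey properly contains one of these, so there are no further candidate keys.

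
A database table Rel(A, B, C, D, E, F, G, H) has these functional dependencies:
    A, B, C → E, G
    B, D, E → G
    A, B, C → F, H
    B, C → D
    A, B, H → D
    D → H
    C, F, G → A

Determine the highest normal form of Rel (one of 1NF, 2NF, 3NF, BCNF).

1NF

Candidate keys: {A, B, C}, {B, C, E, F}, {B, C, F, G}. Prime attributes: {A, B, C, E, F, G}.
B, D, E → G: {B, D, E}⁺ = {B, D, E, G, H}, which is not all of the attributes, so the left side is not a superkey — BCNF is violated.
B, C → D has non-prime {D} on the right and a non-superkey on the left, so 3NF fails.
{B, C} is a proper subset of the key {A, B, C}, and {B, C}⁺ contains the non-prime attributes {D, H} — a partial dependency, so 2NF is violated.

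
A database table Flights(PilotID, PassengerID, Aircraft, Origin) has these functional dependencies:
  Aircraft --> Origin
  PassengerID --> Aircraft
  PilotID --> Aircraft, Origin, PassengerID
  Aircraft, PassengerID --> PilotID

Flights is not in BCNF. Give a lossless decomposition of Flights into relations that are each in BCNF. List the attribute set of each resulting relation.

Candidate keys of the original relation: {PassengerID}, {PilotID}.
{Aircraft, Origin, PassengerID, PilotID}: {Aircraft} determines {Aircraft, Origin} here but is not a superkey — split on Aircraft --> Origin, giving {Aircraft, Origin} and {Aircraft, PassengerID, PilotID}.
{Aircraft, Origin} is in BCNF.
{Aircraft, PassengerID, PilotID} is in BCNF.

{Aircraft, Origin}; {Aircraft, PassengerID, PilotID}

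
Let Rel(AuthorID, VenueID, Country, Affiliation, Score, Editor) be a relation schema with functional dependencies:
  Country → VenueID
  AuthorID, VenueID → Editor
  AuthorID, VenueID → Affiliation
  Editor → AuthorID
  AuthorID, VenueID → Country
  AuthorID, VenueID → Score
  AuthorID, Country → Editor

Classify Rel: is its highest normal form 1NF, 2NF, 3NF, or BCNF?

Candidate keys: {AuthorID, Country}, {AuthorID, VenueID}, {Country, Editor}, {Editor, VenueID}. Prime attributes: {AuthorID, Country, Editor, VenueID}.
Country → VenueID: {Country}⁺ = {Country, VenueID}, which is not all of the attributes, so the left side is not a superkey — BCNF is violated.
Since {VenueID} ⊆ prime attributes and every other non-superkey FD also has a prime right side, the schema is in 3NF.

3NF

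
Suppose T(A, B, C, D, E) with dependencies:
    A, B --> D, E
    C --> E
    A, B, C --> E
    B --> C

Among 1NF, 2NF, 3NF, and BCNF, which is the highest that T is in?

1NF

Candidate key: {A, B}. Prime attributes: {A, B}.
C --> E breaks BCNF: {C}⁺ = {C, E}, so {C} is not a superkey.
Because {E} is non-prime and the left side of C --> E is not a superkey, the relation is not in 3NF.
Since {B} ⊂ {A, B} and {B}⁺ ⊇ {C, E} with {C, E} non-prime, there is a partial dependency; 2NF fails.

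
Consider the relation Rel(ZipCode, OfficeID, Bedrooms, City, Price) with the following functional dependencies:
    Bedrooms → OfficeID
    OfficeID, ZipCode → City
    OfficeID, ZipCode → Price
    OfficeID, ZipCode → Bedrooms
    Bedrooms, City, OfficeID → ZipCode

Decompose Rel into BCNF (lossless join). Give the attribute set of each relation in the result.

{Bedrooms, City, Price, ZipCode}; {Bedrooms, OfficeID}

Candidate keys of the original relation: {Bedrooms, City}, {Bedrooms, ZipCode}, {OfficeID, ZipCode}.
Within {Bedrooms, City, OfficeID, Price, ZipCode}: {Bedrooms}⁺ ∩ {Bedrooms, City, OfficeID, Price, ZipCode} = {Bedrooms, OfficeID}, not the whole set, so Bedrooms → OfficeID violates BCNF; decompose into {Bedrooms, OfficeID} and {Bedrooms, City, Price, ZipCode}.
{Bedrooms, OfficeID} is in BCNF.
{Bedrooms, City, Price, ZipCode} is in BCNF.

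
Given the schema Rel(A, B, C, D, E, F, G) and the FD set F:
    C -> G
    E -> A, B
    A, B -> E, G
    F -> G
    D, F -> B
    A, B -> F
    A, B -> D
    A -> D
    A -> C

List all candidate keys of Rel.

Closure of {E} is {A, B, C, D, E, F, G}, the whole schema; {E} is a candidate key.
Closure of {A, B} is {A, B, C, D, E, F, G}, the whole schema; {A, B} is a candidate key.
Closure of {A, F} is {A, B, C, D, E, F, G}, the whole schema; {A, F} is a candidate key.
Any other superkey properly contains one of these, so there are no further candidate keys.

{A, B}, {A, F}, {E}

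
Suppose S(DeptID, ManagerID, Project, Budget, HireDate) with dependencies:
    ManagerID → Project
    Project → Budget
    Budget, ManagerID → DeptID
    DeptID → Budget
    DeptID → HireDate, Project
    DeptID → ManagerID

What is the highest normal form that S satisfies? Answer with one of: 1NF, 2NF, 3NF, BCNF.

Candidate keys: {DeptID}, {ManagerID}. Prime attributes: {DeptID, ManagerID}.
Project → Budget breaks BCNF: {Project}⁺ = {Budget, Project}, so {Project} is not a superkey.
Project → Budget has non-prime {Budget} on the right and a non-superkey on the left, so 3NF fails.
All keys have size 1, which rules out partial dependencies — 2NF is satisfied.

2NF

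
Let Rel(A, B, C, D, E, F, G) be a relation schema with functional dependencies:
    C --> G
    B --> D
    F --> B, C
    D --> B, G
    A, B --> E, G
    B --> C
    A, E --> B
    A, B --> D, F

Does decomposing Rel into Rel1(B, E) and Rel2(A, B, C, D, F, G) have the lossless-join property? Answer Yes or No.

No

Common attributes: {B}; their closure is {B, C, D, G}.
Rel1 ⊄ {B, C, D, G} and Rel2 ⊄ {B, C, D, G}, so the split is lossy.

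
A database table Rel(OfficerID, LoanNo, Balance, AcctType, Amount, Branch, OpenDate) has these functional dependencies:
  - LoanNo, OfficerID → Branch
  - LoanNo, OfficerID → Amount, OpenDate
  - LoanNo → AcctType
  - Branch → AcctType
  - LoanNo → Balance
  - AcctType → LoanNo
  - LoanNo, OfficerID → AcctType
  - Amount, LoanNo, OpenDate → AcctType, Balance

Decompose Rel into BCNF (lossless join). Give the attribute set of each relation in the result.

Candidate keys of the original relation: {AcctType, OfficerID}, {Branch, OfficerID}, {LoanNo, OfficerID}.
{AcctType, Amount, Balance, Branch, LoanNo, OfficerID, OpenDate}: {LoanNo} determines {AcctType, Balance, LoanNo} here but is not a superkey — split on LoanNo → AcctType, Balance, giving {AcctType, Balance, LoanNo} and {Amount, Branch, LoanNo, OfficerID, OpenDate}.
{AcctType, Balance, LoanNo}: every determinant is a superkey — BCNF.
{Amount, Branch, LoanNo, OfficerID, OpenDate}: {Branch} determines {Branch, LoanNo} here but is not a superkey — split on Branch → LoanNo, giving {Branch, LoanNo} and {Amount, Branch, OfficerID, OpenDate}.
{Branch, LoanNo}: every determinant is a superkey — BCNF.
{Amount, Branch, OfficerID, OpenDate}: every determinant is a superkey — BCNF.

{AcctType, Balance, LoanNo}; {Amount, Branch, OfficerID, OpenDate}; {Branch, LoanNo}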